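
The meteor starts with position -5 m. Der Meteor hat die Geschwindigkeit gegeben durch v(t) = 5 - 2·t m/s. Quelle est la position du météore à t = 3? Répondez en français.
Nous devons intégrer notre équation de la vitesse v(t) = 5 - 2·t 1 fois. En prenant ∫v(t)dt et en appliquant x(0) = -5, nous trouvons x(t) = -t^2 + 5·t - 5. De l'équation de la position x(t) = -t^2 + 5·t - 5, nous substituons t = 3 pour obtenir x = 1.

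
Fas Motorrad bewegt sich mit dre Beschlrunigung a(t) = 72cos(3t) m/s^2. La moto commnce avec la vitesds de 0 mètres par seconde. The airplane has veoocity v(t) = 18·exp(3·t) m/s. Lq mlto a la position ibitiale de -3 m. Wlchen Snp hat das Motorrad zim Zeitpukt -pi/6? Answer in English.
Starting from acceleration a(t) = 72·cos(3·t), we take 2 derivatives. Differentiating acceleration, we get jerk: j(t) = -216·sin(3·t). Differentiating jerk, we get snap: s(t) = -648·cos(3·t). We have snap s(t) = -648·cos(3·t). Substituting t = -pi/6: s(-pi/6) = 0.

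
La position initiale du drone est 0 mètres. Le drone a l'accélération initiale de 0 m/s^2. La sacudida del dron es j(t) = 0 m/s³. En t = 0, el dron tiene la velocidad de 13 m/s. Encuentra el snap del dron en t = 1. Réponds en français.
Nous devons dériver notre équation du jerk j(t) = 0 1 fois. En prenant d/dt de j(t), nous trouvons s(t) = 0. Nous avons le snap s(t) = 0. En substituant t = 1: s(1) = 0.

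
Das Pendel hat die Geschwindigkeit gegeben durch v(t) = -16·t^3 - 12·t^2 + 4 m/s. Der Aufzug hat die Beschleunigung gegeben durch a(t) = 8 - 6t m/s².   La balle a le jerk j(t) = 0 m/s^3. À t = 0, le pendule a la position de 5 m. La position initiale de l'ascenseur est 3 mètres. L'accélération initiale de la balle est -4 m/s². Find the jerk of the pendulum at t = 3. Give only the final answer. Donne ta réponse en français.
À t = 3, j = -312.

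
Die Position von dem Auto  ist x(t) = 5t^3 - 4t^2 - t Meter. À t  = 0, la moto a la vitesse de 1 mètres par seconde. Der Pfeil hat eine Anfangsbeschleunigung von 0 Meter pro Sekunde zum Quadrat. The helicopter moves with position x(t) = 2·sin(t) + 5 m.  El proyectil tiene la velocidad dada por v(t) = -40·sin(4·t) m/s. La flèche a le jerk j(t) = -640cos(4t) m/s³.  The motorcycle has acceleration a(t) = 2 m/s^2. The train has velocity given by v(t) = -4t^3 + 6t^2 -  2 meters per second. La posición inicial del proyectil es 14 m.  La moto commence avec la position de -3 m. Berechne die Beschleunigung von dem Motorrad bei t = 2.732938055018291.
Aus der Gleichung für die Beschleunigung a(t) = 2, setzen wir t = 2.732938055018291 ein und erhalten a = 2.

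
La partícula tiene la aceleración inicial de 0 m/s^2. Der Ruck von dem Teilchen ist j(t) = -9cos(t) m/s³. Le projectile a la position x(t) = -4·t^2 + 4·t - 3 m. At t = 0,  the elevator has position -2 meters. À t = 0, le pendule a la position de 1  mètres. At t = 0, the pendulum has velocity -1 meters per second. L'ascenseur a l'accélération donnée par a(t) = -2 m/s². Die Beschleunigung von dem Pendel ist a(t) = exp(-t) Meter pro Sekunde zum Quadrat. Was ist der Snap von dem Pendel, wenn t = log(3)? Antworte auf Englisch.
We must differentiate our acceleration equation a(t) = exp(-t) 2 times. The derivative of acceleration gives jerk: j(t) = -exp(-t). Differentiating jerk, we get snap: s(t) = exp(-t). From the given snap equation s(t) = exp(-t), we substitute t = log(3) to get s = 1/3.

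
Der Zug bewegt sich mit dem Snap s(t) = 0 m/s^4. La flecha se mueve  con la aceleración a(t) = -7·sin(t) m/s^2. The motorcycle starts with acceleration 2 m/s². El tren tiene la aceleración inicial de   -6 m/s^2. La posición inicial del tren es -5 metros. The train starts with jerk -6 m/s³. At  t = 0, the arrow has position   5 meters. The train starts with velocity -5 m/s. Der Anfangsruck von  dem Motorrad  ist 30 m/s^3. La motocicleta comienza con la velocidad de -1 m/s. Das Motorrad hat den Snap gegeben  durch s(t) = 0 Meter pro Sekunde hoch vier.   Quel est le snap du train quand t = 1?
Nous avons le snap s(t) = 0. En substituant t = 1: s(1) = 0.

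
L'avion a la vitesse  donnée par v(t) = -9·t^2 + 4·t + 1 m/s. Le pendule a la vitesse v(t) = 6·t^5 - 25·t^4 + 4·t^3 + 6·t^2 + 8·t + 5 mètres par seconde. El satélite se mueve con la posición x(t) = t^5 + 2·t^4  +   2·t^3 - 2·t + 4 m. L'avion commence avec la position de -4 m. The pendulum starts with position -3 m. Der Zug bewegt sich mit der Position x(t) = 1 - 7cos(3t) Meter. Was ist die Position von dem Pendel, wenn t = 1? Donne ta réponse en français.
Pour résoudre ceci, nous devons prendre 1 primitive de notre équation de la vitesse v(t) = 6·t^5 - 25·t^4 + 4·t^3 + 6·t^2 + 8·t + 5. En intégrant la vitesse et en utilisant la condition initiale x(0) = -3, nous obtenons x(t) = t^6 - 5·t^5 + t^4 + 2·t^3 + 4·t^2 + 5·t - 3. Nous avons la position x(t) = t^6 - 5·t^5 + t^4 + 2·t^3 + 4·t^2 + 5·t - 3. En substituant t = 1: x(1) = 5.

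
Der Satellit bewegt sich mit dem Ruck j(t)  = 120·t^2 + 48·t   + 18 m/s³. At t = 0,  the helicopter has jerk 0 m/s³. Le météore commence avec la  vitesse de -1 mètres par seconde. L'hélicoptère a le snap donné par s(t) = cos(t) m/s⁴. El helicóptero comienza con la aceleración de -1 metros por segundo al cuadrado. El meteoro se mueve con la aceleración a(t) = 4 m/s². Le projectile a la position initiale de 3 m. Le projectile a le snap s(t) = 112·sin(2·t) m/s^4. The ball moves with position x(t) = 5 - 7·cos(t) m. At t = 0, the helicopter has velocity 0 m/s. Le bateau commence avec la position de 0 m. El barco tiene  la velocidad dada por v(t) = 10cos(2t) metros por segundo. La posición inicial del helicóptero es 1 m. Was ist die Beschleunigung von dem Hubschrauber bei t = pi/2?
Wir müssen unsere Gleichung für den Snap s(t) = cos(t) 2-mal integrieren. Durch Integration von dem Snap und Verwendung der Anfangsbedingung j(0) = 0, erhalten wir j(t) = sin(t). Das Integral von dem Ruck, mit a(0) = -1, ergibt die Beschleunigung: a(t) = -cos(t). Aus der Gleichung für die Beschleunigung a(t) = -cos(t), setzen wir t = pi/2 ein und erhalten a = 0.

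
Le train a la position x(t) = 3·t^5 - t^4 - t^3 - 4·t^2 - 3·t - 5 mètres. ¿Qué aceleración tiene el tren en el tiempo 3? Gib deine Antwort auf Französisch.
Nous devons dériver notre équation de la position x(t) = 3·t^5 - t^4 - t^3 - 4·t^2 - 3·t - 5 2 fois. En prenant d/dt de x(t), nous trouvons v(t) = 15·t^4 - 4·t^3 - 3·t^2 - 8·t - 3. En prenant d/dt de v(t), nous trouvons a(t) = 60·t^3 - 12·t^2 - 6·t - 8. De l'équation de l'accélération a(t) = 60·t^3 - 12·t^2 - 6·t - 8, nous substituons t = 3 pour obtenir a = 1486.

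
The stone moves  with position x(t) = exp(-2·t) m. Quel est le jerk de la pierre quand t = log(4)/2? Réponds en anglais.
Starting from position x(t) = exp(-2·t), we take 3 derivatives. Differentiating position, we get velocity: v(t) = -2·exp(-2·t). Taking d/dt of v(t), we find a(t) = 4·exp(-2·t). Differentiating acceleration, we get jerk: j(t) = -8·exp(-2·t). From the given jerk equation j(t) = -8·exp(-2·t), we substitute t = log(4)/2 to get j = -2.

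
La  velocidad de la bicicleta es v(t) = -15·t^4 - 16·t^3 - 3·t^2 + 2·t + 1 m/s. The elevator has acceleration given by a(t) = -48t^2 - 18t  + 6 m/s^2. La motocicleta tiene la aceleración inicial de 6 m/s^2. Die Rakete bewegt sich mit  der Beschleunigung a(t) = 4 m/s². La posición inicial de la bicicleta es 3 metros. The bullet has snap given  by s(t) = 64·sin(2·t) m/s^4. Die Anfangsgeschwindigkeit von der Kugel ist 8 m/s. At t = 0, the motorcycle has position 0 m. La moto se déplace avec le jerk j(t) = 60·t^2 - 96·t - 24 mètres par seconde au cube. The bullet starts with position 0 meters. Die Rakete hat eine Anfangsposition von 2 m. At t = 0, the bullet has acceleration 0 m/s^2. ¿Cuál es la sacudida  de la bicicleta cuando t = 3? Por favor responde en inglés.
Starting from velocity v(t) = -15·t^4 - 16·t^3 - 3·t^2 + 2·t + 1, we take 2 derivatives. Taking d/dt of v(t), we find a(t) = -60·t^3 - 48·t^2 - 6·t + 2. The derivative of acceleration gives jerk: j(t) = -180·t^2 - 96·t - 6. Using j(t) = -180·t^2 - 96·t - 6 and substituting t = 3, we find j = -1914.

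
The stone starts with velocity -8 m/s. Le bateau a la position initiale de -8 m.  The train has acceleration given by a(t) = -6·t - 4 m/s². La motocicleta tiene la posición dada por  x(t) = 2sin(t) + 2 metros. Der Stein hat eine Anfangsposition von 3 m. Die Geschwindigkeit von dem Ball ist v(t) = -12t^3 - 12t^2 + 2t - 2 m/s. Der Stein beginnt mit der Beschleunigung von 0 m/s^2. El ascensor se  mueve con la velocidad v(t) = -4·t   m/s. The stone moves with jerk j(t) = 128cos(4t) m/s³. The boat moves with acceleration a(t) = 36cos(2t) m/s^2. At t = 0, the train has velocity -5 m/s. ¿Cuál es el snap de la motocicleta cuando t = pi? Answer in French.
Nous devons dériver notre équation de la position x(t) = 2·sin(t) + 2 4 fois. En dérivant la position, nous obtenons la vitesse: v(t) = 2·cos(t). En prenant d/dt de v(t), nous trouvons a(t) = -2·sin(t). En dérivant l'accélération, nous obtenons le jerk: j(t) = -2·cos(t). En prenant d/dt de j(t), nous trouvons s(t) = 2·sin(t). De l'équation du snap s(t) = 2·sin(t), nous substituons t = pi pour obtenir s = 0.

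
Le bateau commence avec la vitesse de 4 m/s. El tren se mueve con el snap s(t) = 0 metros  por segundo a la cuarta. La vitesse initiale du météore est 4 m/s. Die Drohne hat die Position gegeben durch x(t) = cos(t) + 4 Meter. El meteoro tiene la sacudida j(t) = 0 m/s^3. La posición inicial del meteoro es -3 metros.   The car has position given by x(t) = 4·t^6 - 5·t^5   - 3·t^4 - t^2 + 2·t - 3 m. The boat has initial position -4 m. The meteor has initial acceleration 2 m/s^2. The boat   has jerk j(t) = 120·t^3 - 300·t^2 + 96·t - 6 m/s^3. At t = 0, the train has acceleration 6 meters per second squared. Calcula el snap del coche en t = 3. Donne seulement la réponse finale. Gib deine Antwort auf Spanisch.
La respuesta es 11088.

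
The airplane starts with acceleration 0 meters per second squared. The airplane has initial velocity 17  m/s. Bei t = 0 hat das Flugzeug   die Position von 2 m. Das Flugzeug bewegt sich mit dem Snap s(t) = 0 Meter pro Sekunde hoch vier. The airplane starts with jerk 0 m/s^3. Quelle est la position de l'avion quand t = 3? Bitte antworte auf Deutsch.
Wir müssen das Integral unserer Gleichung für den Snap s(t) = 0 4-mal finden. Das Integral von dem Snap, mit j(0) = 0, ergibt den Ruck: j(t) = 0. Durch Integration von dem Ruck und Verwendung der Anfangsbedingung a(0) = 0, erhalten wir a(t) = 0. Die Stammfunktion von der Beschleunigung, mit v(0) = 17, ergibt die Geschwindigkeit: v(t) = 17. Das Integral von der Geschwindigkeit ist die Position. Mit x(0) = 2 erhalten wir x(t) = 17·t + 2. Aus der Gleichung für die Position x(t) = 17·t + 2, setzen wir t = 3 ein und erhalten x = 53.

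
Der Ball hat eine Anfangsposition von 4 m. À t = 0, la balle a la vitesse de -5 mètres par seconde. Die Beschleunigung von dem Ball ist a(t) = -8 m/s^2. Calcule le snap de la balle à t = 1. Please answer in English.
We must differentiate our acceleration equation a(t) = -8 2 times. Taking d/dt of a(t), we find j(t) = 0. Taking d/dt of j(t), we find s(t) = 0. We have snap s(t) = 0. Substituting t = 1: s(1) = 0.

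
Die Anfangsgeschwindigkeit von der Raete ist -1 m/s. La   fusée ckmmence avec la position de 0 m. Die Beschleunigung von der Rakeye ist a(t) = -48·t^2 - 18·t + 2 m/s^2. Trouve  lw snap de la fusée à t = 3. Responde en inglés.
Starting from acceleration a(t) = -48·t^2 - 18·t + 2, we take 2 derivatives. Taking d/dt of a(t), we find j(t) = -96·t - 18. Taking d/dt of j(t), we find s(t) = -96. Using s(t) = -96 and substituting t = 3, we find s = -96.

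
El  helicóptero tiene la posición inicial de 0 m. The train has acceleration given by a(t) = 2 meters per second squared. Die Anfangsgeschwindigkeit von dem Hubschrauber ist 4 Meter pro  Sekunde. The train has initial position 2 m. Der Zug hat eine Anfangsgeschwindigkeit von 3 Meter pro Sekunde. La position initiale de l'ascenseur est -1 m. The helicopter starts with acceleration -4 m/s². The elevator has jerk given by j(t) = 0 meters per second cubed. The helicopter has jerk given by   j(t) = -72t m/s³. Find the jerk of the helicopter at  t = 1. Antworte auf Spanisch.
De la ecuación de la sacudida j(t) = -72·t, sustituimos t = 1 para obtener j = -72.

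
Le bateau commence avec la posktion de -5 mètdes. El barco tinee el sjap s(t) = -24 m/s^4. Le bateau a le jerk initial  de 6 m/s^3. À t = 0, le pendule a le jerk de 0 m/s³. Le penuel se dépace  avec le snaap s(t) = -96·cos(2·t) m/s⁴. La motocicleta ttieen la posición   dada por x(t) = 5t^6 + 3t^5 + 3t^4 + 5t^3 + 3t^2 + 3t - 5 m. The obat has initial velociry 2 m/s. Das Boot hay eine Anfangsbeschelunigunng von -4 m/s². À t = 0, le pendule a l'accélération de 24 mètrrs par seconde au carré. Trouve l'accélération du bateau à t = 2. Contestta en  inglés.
To find the answer, we compute 2 antiderivatives of s(t) = -24. The integral of snap is jerk. Using j(0) = 6, we get j(t) = 6 - 24·t. Taking ∫j(t)dt and applying a(0) = -4, we find a(t) = -12·t^2 + 6·t - 4. We have acceleration a(t) = -12·t^2 + 6·t - 4. Substituting t = 2: a(2) = -40.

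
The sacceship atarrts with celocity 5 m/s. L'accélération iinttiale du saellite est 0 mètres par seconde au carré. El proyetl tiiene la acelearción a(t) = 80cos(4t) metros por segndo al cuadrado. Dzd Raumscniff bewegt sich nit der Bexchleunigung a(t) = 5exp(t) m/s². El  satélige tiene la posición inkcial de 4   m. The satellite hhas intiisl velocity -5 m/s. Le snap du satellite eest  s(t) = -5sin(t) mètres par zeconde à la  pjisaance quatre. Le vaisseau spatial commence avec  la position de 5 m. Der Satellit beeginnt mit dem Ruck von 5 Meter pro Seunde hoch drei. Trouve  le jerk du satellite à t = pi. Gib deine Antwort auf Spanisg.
Necesitamos integrar nuestra ecuación del snap s(t) = -5·sin(t) 1 vez. La integral del snap es la sacudida. Usando j(0) = 5, obtenemos j(t) = 5·cos(t). Usando j(t) = 5·cos(t) y sustituyendo t = pi, encontramos j = -5.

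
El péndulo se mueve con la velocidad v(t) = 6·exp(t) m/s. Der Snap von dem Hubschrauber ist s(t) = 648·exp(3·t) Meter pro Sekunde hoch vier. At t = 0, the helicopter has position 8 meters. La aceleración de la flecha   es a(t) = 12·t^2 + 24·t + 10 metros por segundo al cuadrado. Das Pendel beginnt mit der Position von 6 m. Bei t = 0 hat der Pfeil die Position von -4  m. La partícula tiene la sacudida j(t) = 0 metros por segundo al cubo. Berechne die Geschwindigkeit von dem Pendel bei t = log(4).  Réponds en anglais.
From the given velocity equation v(t) = 6·exp(t), we substitute t = log(4) to get v = 24.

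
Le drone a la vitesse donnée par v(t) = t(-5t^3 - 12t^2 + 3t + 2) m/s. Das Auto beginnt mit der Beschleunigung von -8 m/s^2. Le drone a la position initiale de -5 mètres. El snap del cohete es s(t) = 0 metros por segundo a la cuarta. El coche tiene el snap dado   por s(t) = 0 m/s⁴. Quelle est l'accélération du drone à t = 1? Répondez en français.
Nous devons dériver notre équation de la vitesse v(t) = t·(-5·t^3 - 12·t^2 + 3·t + 2) 1 fois. La dérivée de la vitesse donne l'accélération: a(t) = -5·t^3 - 12·t^2 + t·(-15·t^2 - 24·t + 3) + 3·t + 2. En utilisant a(t) = -5·t^3 - 12·t^2 + t·(-15·t^2 - 24·t + 3) + 3·t + 2 et en substituant t = 1, nous trouvons a = -48.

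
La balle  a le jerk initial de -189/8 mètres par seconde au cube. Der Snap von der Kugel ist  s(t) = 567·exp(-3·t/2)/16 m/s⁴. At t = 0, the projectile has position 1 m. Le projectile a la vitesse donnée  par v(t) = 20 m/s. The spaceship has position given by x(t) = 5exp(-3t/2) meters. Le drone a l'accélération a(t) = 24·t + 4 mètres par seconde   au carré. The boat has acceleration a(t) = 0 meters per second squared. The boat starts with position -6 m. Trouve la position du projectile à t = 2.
En partant de la vitesse v(t) = 20, nous prenons 1 intégrale. L'intégrale de la vitesse est la position. En utilisant x(0) = 1, nous obtenons x(t) = 20·t + 1. Nous avons la position x(t) = 20·t + 1. En substituant t = 2: x(2) = 41.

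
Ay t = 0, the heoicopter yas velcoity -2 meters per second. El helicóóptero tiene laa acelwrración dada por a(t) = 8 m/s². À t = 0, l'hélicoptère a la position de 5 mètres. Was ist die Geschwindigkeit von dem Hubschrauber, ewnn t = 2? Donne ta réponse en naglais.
We must find the integral of our acceleration equation a(t) = 8 1 time. Finding the antiderivative of a(t) and using v(0) = -2: v(t) = 8·t - 2. We have velocity v(t) = 8·t - 2. Substituting t = 2: v(2) = 14.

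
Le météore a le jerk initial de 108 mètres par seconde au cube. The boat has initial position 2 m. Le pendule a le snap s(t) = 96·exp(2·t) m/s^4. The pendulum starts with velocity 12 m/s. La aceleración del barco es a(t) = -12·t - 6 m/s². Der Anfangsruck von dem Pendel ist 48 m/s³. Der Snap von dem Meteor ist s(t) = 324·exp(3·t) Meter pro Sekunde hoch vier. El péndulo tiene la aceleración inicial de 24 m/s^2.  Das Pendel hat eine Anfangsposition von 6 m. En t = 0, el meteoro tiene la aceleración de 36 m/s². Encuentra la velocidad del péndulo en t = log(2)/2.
Debemos encontrar la antiderivada de nuestra ecuación del snap s(t) = 96·exp(2·t) 3 veces. La integral del snap es la sacudida. Usando j(0) = 48, obtenemos j(t) = 48·exp(2·t). La integral de la sacudida, con a(0) = 24, da la aceleración: a(t) = 24·exp(2·t). La integral de la aceleración, con v(0) = 12, da la velocidad: v(t) = 12·exp(2·t). De la ecuación de la velocidad v(t) = 12·exp(2·t), sustituimos t = log(2)/2 para obtener v = 24.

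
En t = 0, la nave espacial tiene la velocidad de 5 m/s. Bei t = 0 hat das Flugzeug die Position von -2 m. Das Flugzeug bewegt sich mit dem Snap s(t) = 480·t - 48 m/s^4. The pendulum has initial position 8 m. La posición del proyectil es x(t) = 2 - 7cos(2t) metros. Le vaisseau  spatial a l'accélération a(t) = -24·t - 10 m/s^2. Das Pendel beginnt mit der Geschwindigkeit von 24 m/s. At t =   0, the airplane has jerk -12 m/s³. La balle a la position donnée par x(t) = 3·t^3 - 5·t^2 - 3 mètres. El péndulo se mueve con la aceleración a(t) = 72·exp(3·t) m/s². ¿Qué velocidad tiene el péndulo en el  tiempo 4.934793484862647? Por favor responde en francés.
Pour résoudre ceci, nous devons prendre 1 primitive de notre équation de l'accélération a(t) = 72·exp(3·t). L'intégrale de l'accélération, avec v(0) = 24, donne la vitesse: v(t) = 24·exp(3·t). Nous avons la vitesse v(t) = 24·exp(3·t). En substituant t = 4.934793484862647: v(4.934793484862647) = 64516675.6097137.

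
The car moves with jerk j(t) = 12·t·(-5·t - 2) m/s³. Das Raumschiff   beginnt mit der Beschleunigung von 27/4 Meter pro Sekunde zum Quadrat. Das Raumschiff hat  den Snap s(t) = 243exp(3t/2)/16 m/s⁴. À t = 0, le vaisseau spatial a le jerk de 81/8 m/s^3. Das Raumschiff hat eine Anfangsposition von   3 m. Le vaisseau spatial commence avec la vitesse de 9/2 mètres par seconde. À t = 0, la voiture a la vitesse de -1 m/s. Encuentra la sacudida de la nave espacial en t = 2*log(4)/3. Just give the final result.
En t = 2*log(4)/3, j = 81/2.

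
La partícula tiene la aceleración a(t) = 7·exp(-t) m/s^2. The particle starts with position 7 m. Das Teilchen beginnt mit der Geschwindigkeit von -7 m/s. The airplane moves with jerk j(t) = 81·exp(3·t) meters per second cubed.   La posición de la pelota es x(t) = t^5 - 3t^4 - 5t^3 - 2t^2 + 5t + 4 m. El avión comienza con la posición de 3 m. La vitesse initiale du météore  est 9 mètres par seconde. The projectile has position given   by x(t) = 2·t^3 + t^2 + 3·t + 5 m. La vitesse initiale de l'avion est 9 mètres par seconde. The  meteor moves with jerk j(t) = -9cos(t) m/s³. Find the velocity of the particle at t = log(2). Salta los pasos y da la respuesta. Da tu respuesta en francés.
v(log(2)) = -7/2.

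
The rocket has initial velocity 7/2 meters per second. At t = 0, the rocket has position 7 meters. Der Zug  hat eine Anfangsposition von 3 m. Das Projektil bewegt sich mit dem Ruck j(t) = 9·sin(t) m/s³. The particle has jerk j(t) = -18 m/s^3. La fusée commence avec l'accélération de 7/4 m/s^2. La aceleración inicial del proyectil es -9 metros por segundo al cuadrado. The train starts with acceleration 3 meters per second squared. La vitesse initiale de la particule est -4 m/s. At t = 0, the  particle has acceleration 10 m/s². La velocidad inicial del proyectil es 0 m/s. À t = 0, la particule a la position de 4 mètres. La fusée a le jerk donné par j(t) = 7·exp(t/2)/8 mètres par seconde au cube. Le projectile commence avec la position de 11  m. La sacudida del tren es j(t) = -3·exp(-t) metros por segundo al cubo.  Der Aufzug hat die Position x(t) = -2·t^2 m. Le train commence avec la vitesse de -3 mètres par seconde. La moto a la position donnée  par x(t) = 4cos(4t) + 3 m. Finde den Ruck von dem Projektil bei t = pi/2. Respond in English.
Using j(t) = 9·sin(t) and substituting t = pi/2, we find j = 9.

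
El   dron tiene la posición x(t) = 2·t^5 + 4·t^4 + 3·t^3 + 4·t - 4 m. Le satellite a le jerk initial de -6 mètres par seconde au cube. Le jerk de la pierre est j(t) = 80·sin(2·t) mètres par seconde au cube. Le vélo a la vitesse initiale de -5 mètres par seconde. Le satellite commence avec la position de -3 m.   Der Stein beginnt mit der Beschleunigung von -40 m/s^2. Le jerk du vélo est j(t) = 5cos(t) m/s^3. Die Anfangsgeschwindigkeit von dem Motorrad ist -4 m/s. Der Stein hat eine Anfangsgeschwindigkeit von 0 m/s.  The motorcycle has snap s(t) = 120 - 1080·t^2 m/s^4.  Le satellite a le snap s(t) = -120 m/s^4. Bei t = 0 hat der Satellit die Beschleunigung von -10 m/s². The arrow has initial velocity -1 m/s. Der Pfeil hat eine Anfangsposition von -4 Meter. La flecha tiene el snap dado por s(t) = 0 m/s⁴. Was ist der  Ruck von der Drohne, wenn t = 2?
Wir müssen unsere Gleichung für die Position x(t) = 2·t^5 + 4·t^4 + 3·t^3 + 4·t - 4 3-mal ableiten. Mit d/dt von x(t) finden wir v(t) = 10·t^4 + 16·t^3 + 9·t^2 + 4. Mit d/dt von v(t) finden wir a(t) = 40·t^3 + 48·t^2 + 18·t. Die Ableitung von der Beschleunigung ergibt den Ruck: j(t) = 120·t^2 + 96·t + 18. Wir haben den Ruck j(t) = 120·t^2 + 96·t + 18. Durch Einsetzen von t = 2: j(2) = 690.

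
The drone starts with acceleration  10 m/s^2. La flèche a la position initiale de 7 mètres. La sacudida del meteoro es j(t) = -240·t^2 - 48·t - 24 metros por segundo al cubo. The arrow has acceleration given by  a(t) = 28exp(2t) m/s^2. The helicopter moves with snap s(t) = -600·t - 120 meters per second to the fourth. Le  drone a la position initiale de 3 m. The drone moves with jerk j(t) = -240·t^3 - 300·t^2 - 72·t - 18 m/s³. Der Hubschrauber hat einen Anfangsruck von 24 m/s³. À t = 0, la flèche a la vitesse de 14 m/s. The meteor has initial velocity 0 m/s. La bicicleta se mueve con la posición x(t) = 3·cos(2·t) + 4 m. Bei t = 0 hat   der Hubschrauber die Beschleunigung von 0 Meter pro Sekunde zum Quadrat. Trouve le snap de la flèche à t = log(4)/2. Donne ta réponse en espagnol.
Partiendo de la aceleración a(t) = 28·exp(2·t), tomamos 2 derivadas. Tomando d/dt de a(t), encontramos j(t) = 56·exp(2·t). Tomando d/dt de j(t), encontramos s(t) = 112·exp(2·t). Tenemos el snap s(t) = 112·exp(2·t). Sustituyendo t = log(4)/2: s(log(4)/2) = 448.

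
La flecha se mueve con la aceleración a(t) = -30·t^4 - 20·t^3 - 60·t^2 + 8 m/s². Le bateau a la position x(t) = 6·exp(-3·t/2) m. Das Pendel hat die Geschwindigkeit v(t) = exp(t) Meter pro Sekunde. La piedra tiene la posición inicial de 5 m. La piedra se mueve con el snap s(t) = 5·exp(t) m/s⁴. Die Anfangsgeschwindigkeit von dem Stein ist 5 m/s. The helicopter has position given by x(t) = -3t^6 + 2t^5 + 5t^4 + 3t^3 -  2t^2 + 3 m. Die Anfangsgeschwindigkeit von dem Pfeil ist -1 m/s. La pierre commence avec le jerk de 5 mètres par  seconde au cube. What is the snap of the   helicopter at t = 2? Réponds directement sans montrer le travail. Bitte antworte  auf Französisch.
Le snap à t = 2 est s = -3720.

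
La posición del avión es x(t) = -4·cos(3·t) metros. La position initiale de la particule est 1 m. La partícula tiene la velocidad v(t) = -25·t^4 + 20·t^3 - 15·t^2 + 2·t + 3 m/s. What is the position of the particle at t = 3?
Starting from velocity v(t) = -25·t^4 + 20·t^3 - 15·t^2 + 2·t + 3, we take 1 antiderivative. Integrating velocity and using the initial condition x(0) = 1, we get x(t) = -5·t^5 + 5·t^4 - 5·t^3 + t^2 + 3·t + 1. We have position x(t) = -5·t^5 + 5·t^4 - 5·t^3 + t^2 + 3·t + 1. Substituting t = 3: x(3) = -926.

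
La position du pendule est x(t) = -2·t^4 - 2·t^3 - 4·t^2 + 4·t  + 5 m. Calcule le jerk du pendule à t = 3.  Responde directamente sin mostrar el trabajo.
Le jerk à t = 3 est j = -156.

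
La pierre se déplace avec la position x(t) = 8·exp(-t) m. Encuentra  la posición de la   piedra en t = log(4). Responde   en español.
Tenemos la posición x(t) = 8·exp(-t). Sustituyendo t = log(4): x(log(4)) = 2.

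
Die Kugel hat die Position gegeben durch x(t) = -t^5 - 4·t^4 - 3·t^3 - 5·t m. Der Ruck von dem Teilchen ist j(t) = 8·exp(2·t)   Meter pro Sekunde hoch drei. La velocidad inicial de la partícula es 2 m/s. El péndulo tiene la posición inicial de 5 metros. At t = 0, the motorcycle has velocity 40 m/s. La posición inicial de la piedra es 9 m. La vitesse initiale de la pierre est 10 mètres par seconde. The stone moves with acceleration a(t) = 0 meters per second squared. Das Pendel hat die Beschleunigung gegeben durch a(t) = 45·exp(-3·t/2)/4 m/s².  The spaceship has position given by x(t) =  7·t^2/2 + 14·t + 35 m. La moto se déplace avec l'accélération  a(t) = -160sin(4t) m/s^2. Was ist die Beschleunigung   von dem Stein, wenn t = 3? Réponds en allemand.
Mit a(t) = 0 und Einsetzen von t = 3, finden wir a = 0.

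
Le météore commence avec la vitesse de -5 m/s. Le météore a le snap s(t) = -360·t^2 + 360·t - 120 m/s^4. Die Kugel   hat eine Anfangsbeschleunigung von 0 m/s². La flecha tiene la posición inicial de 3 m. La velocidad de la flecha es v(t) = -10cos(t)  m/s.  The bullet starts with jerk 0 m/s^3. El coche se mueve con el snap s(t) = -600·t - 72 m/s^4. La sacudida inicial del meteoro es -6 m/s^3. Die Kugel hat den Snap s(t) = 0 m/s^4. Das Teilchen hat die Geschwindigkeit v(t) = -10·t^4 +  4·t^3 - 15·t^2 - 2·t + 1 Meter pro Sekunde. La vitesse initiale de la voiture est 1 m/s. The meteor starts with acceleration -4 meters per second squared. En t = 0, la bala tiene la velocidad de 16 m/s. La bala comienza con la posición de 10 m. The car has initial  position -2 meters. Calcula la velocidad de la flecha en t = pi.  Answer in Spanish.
Tenemos la velocidad v(t) = -10·cos(t). Sustituyendo t = pi: v(pi) = 10.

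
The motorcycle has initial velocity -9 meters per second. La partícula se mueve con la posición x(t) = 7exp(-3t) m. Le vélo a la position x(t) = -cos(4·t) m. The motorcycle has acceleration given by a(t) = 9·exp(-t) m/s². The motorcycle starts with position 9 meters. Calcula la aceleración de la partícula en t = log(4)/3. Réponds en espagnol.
Debemos derivar nuestra ecuación de la posición x(t) = 7·exp(-3·t) 2 veces. La derivada de la posición da la velocidad: v(t) = -21·exp(-3·t). La derivada de la velocidad da la aceleración: a(t) = 63·exp(-3·t). De la ecuación de la aceleración a(t) = 63·exp(-3·t), sustituimos t = log(4)/3 para obtener a = 63/4.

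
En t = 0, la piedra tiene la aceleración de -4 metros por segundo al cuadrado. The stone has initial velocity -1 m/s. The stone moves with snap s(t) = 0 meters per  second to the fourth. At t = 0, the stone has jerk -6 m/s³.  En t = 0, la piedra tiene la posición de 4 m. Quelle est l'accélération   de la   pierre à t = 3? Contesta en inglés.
We need to integrate our snap equation s(t) = 0 2 times. The antiderivative of snap, with j(0) = -6, gives jerk: j(t) = -6. The antiderivative of jerk, with a(0) = -4, gives acceleration: a(t) = -6·t - 4. Using a(t) = -6·t - 4 and substituting t = 3, we find a = -22.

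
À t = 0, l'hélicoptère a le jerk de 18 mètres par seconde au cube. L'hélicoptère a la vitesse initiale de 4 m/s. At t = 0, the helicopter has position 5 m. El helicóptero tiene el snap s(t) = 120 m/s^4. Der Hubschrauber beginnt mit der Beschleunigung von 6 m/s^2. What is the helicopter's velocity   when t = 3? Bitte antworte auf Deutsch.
Wir müssen unsere Gleichung für den Snap s(t) = 120 3-mal integrieren. Die Stammfunktion von dem Snap, mit j(0) = 18, ergibt den Ruck: j(t) = 120·t + 18. Durch Integration von dem Ruck und Verwendung der Anfangsbedingung a(0) = 6, erhalten wir a(t) = 60·t^2 + 18·t + 6. Das Integral von der Beschleunigung, mit v(0) = 4, ergibt die Geschwindigkeit: v(t) = 20·t^3 + 9·t^2 + 6·t + 4. Mit v(t) = 20·t^3 + 9·t^2 + 6·t + 4 und Einsetzen von t = 3, finden wir v = 643.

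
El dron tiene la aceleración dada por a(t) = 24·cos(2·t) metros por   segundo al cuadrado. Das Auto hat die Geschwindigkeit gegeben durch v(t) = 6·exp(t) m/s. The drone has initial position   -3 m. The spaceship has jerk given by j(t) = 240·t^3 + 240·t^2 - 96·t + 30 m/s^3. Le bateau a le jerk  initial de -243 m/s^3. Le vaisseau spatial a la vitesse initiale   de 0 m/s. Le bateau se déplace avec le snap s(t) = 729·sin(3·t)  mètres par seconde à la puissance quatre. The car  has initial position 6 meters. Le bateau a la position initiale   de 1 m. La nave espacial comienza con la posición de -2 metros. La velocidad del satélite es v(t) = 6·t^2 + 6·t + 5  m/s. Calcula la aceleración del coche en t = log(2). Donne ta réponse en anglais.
Starting from velocity v(t) = 6·exp(t), we take 1 derivative. Taking d/dt of v(t), we find a(t) = 6·exp(t). Using a(t) = 6·exp(t) and substituting t = log(2), we find a = 12.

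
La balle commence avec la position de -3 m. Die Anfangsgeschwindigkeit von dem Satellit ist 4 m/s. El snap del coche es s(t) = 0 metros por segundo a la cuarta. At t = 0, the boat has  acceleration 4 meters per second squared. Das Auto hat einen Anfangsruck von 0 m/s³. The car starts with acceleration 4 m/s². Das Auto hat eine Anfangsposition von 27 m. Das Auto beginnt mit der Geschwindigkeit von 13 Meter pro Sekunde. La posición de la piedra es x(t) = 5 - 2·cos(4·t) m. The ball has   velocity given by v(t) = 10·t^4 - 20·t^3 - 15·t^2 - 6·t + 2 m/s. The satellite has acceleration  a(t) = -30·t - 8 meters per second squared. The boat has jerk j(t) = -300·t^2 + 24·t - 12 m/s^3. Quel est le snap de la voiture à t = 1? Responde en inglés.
We have snap s(t) = 0. Substituting t = 1: s(1) = 0.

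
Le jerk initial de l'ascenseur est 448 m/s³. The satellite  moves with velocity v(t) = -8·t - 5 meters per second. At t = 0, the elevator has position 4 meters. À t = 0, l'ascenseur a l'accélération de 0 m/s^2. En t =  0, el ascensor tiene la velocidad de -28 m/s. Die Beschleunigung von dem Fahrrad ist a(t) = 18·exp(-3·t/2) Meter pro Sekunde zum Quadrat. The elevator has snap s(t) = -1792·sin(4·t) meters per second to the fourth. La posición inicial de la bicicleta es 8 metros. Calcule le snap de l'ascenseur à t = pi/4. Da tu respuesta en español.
Tenemos el snap s(t) = -1792·sin(4·t). Sustituyendo t = pi/4: s(pi/4) = 0.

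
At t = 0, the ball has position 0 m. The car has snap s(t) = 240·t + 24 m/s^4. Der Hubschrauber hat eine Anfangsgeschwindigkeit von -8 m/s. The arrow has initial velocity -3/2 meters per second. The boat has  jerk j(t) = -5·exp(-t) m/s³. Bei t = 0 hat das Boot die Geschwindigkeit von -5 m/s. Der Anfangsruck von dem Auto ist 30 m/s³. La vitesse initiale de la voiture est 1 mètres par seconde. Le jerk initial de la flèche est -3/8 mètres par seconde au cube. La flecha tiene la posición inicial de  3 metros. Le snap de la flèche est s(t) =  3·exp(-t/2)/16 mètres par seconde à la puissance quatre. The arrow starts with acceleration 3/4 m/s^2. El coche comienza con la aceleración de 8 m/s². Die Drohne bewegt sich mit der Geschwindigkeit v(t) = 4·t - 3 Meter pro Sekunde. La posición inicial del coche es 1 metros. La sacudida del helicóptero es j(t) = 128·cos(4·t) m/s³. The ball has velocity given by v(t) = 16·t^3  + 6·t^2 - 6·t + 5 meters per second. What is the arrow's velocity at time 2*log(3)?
To find the answer, we compute 3 integrals of s(t) = 3·exp(-t/2)/16. The antiderivative of snap is jerk. Using j(0) = -3/8, we get j(t) = -3·exp(-t/2)/8. Integrating jerk and using the initial condition a(0) = 3/4, we get a(t) = 3·exp(-t/2)/4. Finding the antiderivative of a(t) and using v(0) = -3/2: v(t) = -3·exp(-t/2)/2. Using v(t) = -3·exp(-t/2)/2 and substituting t = 2*log(3), we find v = -1/2.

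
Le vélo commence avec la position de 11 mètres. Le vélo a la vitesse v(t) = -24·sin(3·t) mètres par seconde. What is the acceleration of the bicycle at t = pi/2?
Starting from velocity v(t) = -24·sin(3·t), we take 1 derivative. Taking d/dt of v(t), we find a(t) = -72·cos(3·t). We have acceleration a(t) = -72·cos(3·t). Substituting t = pi/2: a(pi/2) = 0.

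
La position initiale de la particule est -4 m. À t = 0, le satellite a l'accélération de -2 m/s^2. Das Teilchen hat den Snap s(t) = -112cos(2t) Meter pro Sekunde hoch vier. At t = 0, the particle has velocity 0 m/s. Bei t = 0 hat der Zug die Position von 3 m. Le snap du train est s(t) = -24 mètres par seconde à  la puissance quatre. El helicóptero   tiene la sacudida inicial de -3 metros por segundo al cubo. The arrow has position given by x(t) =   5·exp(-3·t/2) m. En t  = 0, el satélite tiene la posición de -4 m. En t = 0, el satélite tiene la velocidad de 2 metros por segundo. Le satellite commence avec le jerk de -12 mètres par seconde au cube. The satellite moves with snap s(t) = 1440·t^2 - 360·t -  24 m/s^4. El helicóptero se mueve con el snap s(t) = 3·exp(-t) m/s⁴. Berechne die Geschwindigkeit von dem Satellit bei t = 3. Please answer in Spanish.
Debemos encontrar la integral de nuestra ecuación del snap s(t) = 1440·t^2 - 360·t - 24 3 veces. Integrando el snap y usando la condición inicial j(0) = -12, obtenemos j(t) = 480·t^3 - 180·t^2 - 24·t - 12. Integrando la sacudida y usando la condición inicial a(0) = -2, obtenemos a(t) = 120·t^4 - 60·t^3 - 12·t^2 - 12·t - 2. Integrando la aceleración y usando la condición inicial v(0) = 2, obtenemos v(t) = 24·t^5 - 15·t^4 - 4·t^3 - 6·t^2 - 2·t + 2. De la ecuación de la velocidad v(t) = 24·t^5 - 15·t^4 - 4·t^3 - 6·t^2 - 2·t + 2, sustituimos t = 3 para obtener v = 4451.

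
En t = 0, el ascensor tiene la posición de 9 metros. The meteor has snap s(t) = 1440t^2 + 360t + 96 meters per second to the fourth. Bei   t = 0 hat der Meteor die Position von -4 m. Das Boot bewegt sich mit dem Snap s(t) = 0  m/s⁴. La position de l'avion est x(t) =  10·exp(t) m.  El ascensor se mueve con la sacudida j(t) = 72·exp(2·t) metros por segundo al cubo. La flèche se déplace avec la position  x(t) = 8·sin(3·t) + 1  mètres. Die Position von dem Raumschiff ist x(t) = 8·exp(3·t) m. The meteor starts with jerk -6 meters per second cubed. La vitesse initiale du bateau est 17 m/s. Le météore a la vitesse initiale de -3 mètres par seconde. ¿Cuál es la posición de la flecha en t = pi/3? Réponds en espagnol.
De la ecuación de la posición x(t) = 8·sin(3·t) + 1, sustituimos t = pi/3 para obtener x = 1.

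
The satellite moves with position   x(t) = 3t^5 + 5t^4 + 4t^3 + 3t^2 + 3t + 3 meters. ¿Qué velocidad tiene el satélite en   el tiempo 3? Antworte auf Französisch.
En partant de la position x(t) = 3·t^5 + 5·t^4 + 4·t^3 + 3·t^2 + 3·t + 3, nous prenons 1 dérivée. En dérivant la position, nous obtenons la vitesse: v(t) = 15·t^4 + 20·t^3 + 12·t^2 + 6·t + 3. Nous avons la vitesse v(t) = 15·t^4 + 20·t^3 + 12·t^2 + 6·t + 3. En substituant t = 3: v(3) = 1884.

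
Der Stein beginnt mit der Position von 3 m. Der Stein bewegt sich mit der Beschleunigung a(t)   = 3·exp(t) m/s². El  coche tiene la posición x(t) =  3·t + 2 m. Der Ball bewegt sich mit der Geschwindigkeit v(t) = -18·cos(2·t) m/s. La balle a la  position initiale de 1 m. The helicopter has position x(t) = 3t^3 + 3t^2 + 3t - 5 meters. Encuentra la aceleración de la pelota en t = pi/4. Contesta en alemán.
Um dies zu lösen, müssen wir 1 Ableitung unserer Gleichung für die Geschwindigkeit v(t) = -18·cos(2·t) nehmen. Mit d/dt von v(t) finden wir a(t) = 36·sin(2·t). Mit a(t) = 36·sin(2·t) und Einsetzen von t = pi/4, finden wir a = 36.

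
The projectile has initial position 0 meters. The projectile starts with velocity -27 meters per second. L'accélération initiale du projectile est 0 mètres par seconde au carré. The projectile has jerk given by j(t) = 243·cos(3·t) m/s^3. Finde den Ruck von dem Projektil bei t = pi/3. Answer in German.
Mit j(t) = 243·cos(3·t) und Einsetzen von t = pi/3, finden wir j = -243.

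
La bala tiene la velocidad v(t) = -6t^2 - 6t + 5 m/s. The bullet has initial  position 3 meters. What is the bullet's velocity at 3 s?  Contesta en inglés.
We have velocity v(t) = -6·t^2 - 6·t + 5. Substituting t = 3: v(3) = -67.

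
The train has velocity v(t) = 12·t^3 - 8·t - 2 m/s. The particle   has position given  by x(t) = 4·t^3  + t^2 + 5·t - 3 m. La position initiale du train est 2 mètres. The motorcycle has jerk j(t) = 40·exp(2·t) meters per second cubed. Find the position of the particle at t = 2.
Using x(t) = 4·t^3 + t^2 + 5·t - 3 and substituting t = 2, we find x = 43.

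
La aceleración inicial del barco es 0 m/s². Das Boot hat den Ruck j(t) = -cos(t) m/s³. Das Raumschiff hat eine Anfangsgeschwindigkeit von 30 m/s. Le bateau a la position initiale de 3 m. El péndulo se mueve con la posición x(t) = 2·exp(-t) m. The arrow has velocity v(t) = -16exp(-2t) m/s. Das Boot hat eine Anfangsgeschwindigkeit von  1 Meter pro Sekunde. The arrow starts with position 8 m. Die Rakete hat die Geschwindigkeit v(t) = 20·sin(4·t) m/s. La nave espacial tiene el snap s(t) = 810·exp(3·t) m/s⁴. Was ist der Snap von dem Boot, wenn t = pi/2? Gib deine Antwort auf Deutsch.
Um dies zu lösen, müssen wir 1 Ableitung unserer Gleichung für den Ruck j(t) = -cos(t) nehmen. Durch Ableiten von dem Ruck erhalten wir den Snap: s(t) = sin(t). Wir haben den Snap s(t) = sin(t). Durch Einsetzen von t = pi/2: s(pi/2) = 1.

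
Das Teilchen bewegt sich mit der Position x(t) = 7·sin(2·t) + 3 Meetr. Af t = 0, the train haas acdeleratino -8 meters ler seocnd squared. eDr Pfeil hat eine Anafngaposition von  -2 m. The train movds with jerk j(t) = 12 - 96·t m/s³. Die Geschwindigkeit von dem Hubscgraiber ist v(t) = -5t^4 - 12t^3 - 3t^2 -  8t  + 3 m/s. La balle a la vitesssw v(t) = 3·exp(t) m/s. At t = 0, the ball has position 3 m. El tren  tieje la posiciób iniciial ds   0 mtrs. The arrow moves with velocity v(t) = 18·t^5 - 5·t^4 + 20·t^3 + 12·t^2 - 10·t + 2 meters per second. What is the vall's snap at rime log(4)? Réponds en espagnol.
Para resolver esto, necesitamos tomar 3 derivadas de nuestra ecuación de la velocidad v(t) = 3·exp(t). Tomando d/dt de v(t), encontramos a(t) = 3·exp(t). Tomando d/dt de a(t), encontramos j(t) = 3·exp(t). Tomando d/dt de j(t), encontramos s(t) = 3·exp(t). Tenemos el snap s(t) = 3·exp(t). Sustituyendo t = log(4): s(log(4)) = 12.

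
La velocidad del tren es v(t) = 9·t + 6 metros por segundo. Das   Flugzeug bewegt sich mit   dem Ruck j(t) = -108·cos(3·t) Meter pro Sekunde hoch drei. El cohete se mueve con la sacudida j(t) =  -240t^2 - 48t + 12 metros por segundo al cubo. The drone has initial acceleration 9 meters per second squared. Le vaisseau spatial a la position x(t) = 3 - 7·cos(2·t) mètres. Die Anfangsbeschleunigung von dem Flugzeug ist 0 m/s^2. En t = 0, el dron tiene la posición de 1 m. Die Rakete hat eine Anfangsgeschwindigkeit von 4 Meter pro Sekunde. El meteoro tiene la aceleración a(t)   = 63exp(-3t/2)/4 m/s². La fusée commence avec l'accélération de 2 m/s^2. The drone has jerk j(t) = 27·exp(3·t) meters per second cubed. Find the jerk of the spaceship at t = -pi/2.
Starting from position x(t) = 3 - 7·cos(2·t), we take 3 derivatives. Differentiating position, we get velocity: v(t) = 14·sin(2·t). Taking d/dt of v(t), we find a(t) = 28·cos(2·t). The derivative of acceleration gives jerk: j(t) = -56·sin(2·t). Using j(t) = -56·sin(2·t) and substituting t = -pi/2, we find j = 0.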